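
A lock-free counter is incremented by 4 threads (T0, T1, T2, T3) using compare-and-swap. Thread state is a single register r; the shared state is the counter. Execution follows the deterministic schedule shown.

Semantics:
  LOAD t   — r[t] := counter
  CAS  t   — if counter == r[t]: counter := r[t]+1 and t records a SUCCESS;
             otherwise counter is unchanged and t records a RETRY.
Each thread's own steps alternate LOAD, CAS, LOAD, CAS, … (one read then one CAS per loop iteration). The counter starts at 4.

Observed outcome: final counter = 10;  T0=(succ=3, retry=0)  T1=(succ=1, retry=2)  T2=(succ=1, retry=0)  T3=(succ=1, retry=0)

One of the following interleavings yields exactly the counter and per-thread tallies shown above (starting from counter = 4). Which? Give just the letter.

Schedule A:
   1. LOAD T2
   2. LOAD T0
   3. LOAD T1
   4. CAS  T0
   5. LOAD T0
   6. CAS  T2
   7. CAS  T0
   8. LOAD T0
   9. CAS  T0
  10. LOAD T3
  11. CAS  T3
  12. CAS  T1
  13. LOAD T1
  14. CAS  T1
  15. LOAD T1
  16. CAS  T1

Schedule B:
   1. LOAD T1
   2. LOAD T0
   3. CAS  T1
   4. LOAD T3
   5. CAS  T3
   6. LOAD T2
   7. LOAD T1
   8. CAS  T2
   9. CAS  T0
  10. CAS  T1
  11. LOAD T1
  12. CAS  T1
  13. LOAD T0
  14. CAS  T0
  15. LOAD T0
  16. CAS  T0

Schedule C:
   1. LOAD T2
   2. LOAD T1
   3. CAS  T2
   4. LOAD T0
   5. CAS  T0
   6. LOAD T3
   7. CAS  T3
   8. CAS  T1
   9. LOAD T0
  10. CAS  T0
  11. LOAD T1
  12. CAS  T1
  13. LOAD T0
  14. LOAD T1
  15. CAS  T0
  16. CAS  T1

Simulating candidate C:
T2 LOAD — after: cnt=4, r=4 — load
T1 LOAD — after: cnt=4, r=4 — load
T2 CAS — after: cnt=5, r=4 — ok
T0 LOAD — after: cnt=5, r=5 — load
T0 CAS — after: cnt=6, r=5 — ok
T3 LOAD — after: cnt=6, r=6 — load
T3 CAS — after: cnt=7, r=6 — ok
T1 CAS — after: cnt=7, r=4 — retry
T0 LOAD — after: cnt=7, r=7 — load
T0 CAS — after: cnt=8, r=7 — ok
T1 LOAD — after: cnt=8, r=8 — load
T1 CAS — after: cnt=9, r=8 — ok
T0 LOAD — after: cnt=9, r=9 — load
T1 LOAD — after: cnt=9, r=9 — load
T0 CAS — after: cnt=10, r=9 — ok
T1 CAS — after: cnt=10, r=9 — retry

C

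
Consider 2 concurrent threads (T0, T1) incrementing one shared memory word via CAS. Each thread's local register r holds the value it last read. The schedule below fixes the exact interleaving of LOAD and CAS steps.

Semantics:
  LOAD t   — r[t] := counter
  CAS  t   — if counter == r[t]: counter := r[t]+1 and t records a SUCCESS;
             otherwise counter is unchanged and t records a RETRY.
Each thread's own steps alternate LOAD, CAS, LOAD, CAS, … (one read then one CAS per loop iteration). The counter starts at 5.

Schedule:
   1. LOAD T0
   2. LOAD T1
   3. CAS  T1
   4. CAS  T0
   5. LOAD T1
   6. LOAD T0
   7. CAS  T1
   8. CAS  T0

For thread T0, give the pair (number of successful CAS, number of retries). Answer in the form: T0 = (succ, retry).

T0 = (0, 2)

[1] T0.load  rd  (counter 5, T0.r 5)
[2] T1.load  rd  (counter 5, T1.r 5)
[3] T1.cas  hit  (counter 6, T1.r 5)
[4] T0.cas  miss  (counter 6, T0.r 5)
[5] T1.load  rd  (counter 6, T1.r 6)
[6] T0.load  rd  (counter 6, T0.r 6)
[7] T1.cas  hit  (counter 7, T1.r 6)
[8] T0.cas  miss  (counter 7, T0.r 6)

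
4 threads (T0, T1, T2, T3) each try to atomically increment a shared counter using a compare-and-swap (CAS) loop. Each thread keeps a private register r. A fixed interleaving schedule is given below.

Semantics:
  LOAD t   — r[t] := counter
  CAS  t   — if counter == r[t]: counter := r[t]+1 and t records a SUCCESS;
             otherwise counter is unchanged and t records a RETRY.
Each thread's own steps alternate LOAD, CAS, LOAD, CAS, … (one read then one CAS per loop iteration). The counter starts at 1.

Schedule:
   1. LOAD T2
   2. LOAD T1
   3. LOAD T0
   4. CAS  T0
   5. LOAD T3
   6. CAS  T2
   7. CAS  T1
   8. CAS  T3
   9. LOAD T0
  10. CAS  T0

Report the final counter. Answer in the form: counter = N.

#1 T2 reads 1
#2 T1 reads 1
#3 T0 reads 1
#4 T0 CAS(1→2) writes; counter now 2
#5 T3 reads 2
#6 T2 CAS(1→2) fails; counter now 2
#7 T1 CAS(1→2) fails; counter now 2
#8 T3 CAS(2→3) writes; counter now 3
#9 T0 reads 3
#10 T0 CAS(3→4) writes; counter now 4

counter = 4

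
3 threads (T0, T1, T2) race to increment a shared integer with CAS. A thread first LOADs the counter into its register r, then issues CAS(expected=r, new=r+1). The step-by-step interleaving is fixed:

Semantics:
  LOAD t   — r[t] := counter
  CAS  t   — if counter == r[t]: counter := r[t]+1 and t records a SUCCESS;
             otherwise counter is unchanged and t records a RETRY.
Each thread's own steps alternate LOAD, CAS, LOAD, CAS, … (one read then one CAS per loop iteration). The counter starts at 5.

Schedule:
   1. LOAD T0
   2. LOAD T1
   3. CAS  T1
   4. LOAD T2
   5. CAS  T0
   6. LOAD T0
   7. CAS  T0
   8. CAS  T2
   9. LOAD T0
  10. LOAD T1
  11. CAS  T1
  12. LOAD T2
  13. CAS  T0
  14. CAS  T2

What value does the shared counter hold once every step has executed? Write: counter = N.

#1 T0 reads 5
#2 T1 reads 5
#3 T1 CAS(5→6) writes; counter now 6
#4 T2 reads 6
#5 T0 CAS(5→6) fails; counter now 6
#6 T0 reads 6
#7 T0 CAS(6→7) writes; counter now 7
#8 T2 CAS(6→7) fails; counter now 7
#9 T0 reads 7
#10 T1 reads 7
#11 T1 CAS(7→8) writes; counter now 8
#12 T2 reads 8
#13 T0 CAS(7→8) fails; counter now 8
#14 T2 CAS(8→9) writes; counter now 9

counter = 9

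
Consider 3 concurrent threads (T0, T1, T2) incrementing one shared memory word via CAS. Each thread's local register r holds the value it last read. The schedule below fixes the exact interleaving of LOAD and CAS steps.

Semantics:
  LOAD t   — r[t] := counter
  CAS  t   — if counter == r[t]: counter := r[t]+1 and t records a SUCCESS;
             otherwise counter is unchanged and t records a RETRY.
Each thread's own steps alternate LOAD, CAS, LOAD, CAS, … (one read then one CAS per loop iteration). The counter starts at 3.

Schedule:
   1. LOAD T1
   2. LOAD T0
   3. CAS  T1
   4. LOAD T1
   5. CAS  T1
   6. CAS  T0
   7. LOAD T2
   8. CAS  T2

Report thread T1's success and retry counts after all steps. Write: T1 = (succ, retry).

1. LOAD T1 → mem=3 r[T1]=3 [LOAD]
2. LOAD T0 → mem=3 r[T0]=3 [LOAD]
3. CAS T1 → mem=4 r[T1]=3 [OK]
4. LOAD T1 → mem=4 r[T1]=4 [LOAD]
5. CAS T1 → mem=5 r[T1]=4 [OK]
6. CAS T0 → mem=5 r[T0]=3 [RETRY]
7. LOAD T2 → mem=5 r[T2]=5 [LOAD]
8. CAS T2 → mem=6 r[T2]=5 [OK]

T1 = (2, 0)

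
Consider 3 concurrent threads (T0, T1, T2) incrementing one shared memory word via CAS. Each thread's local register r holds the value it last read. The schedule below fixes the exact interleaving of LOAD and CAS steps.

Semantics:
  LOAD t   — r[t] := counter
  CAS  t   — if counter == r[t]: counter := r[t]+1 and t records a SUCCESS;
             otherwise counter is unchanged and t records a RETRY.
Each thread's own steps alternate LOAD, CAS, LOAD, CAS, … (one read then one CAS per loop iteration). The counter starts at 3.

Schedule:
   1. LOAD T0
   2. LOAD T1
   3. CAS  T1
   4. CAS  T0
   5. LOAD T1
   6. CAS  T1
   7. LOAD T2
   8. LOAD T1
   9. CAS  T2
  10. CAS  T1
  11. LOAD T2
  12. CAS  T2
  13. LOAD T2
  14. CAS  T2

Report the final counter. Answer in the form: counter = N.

[1] T0.load  rd  (counter 3, T0.r 3)
[2] T1.load  rd  (counter 3, T1.r 3)
[3] T1.cas  hit  (counter 4, T1.r 3)
[4] T0.cas  miss  (counter 4, T0.r 3)
[5] T1.load  rd  (counter 4, T1.r 4)
[6] T1.cas  hit  (counter 5, T1.r 4)
[7] T2.load  rd  (counter 5, T2.r 5)
[8] T1.load  rd  (counter 5, T1.r 5)
[9] T2.cas  hit  (counter 6, T2.r 5)
[10] T1.cas  miss  (counter 6, T1.r 5)
[11] T2.load  rd  (counter 6, T2.r 6)
[12] T2.cas  hit  (counter 7, T2.r 6)
[13] T2.load  rd  (counter 7, T2.r 7)
[14] T2.cas  hit  (counter 8, T2.r 7)

counter = 8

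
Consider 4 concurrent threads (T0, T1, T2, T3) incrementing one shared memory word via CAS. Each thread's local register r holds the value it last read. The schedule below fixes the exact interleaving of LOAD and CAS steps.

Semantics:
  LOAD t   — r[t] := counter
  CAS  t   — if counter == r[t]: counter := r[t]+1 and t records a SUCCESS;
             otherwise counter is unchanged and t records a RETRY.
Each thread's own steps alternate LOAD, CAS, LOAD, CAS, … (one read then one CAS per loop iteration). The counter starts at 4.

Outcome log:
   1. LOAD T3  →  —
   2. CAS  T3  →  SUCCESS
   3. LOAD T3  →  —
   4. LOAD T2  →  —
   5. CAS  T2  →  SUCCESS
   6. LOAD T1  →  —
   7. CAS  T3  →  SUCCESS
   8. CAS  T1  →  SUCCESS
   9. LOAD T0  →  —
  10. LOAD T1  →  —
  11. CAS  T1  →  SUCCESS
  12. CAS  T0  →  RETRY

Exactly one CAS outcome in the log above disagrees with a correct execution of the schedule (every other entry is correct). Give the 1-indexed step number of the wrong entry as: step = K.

Re-executing:
[1] T3.load  rd  (counter 4, T3.r 4)
[2] T3.cas  hit  (counter 5, T3.r 4)
[3] T3.load  rd  (counter 5, T3.r 5)
[4] T2.load  rd  (counter 5, T2.r 5)
[5] T2.cas  hit  (counter 6, T2.r 5)
[6] T1.load  rd  (counter 6, T1.r 6)
[7] T3.cas  miss  (counter 6, T3.r 5)
[8] T1.cas  hit  (counter 7, T1.r 6)
[9] T0.load  rd  (counter 7, T0.r 7)
[10] T1.load  rd  (counter 7, T1.r 7)
[11] T1.cas  hit  (counter 8, T1.r 7)
[12] T0.cas  miss  (counter 8, T0.r 7)
Mismatch at 7.

step = 7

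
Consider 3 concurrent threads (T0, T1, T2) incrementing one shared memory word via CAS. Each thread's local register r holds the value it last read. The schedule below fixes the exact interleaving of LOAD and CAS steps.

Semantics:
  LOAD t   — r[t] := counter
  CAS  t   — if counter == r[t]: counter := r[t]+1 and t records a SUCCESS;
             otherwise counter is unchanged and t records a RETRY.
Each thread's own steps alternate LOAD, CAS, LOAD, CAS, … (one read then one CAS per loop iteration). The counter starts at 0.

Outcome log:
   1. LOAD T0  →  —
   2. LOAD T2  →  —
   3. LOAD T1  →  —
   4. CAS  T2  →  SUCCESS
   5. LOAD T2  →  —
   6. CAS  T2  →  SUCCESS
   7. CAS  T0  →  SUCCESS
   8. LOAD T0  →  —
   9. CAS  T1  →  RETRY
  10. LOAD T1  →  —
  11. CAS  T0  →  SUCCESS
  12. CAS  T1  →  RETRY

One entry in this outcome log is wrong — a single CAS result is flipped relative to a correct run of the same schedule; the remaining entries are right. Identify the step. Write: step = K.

step = 7

Correct run:
   1) LOAD T0:  M=0  r_T0=0
   2) LOAD T2:  M=0  r_T2=0
   3) LOAD T1:  M=0  r_T1=0
   4) CAS  T2:  M=1  r_T2=0 ✓
   5) LOAD T2:  M=1  r_T2=1
   6) CAS  T2:  M=2  r_T2=1 ✓
   7) CAS  T0:  M=2  r_T0=0 ✗
   8) LOAD T0:  M=2  r_T0=2
   9) CAS  T1:  M=2  r_T1=0 ✗
  10) LOAD T1:  M=2  r_T1=2
  11) CAS  T0:  M=3  r_T0=2 ✓
  12) CAS  T1:  M=3  r_T1=2 ✗
Mismatch at 7.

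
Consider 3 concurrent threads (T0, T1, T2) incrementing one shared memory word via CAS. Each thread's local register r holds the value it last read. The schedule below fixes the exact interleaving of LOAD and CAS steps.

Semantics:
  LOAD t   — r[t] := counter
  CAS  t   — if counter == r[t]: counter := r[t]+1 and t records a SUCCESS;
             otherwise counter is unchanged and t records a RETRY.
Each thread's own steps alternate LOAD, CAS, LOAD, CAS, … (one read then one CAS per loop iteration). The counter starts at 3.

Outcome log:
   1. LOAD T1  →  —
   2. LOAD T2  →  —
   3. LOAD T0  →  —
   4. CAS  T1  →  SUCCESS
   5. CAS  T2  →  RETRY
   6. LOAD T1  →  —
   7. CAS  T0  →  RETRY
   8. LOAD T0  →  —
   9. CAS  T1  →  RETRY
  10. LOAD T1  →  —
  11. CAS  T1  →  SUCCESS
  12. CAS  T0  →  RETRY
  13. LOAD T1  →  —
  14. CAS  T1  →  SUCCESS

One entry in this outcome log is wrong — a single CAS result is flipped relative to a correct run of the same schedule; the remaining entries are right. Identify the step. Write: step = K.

Reference trace:
step 1: T1 LOAD ⇒ load; ctr=3 reg=3
step 2: T2 LOAD ⇒ load; ctr=3 reg=3
step 3: T0 LOAD ⇒ load; ctr=3 reg=3
step 4: T1 CAS ⇒ ok; ctr=4 reg=3
step 5: T2 CAS ⇒ retry; ctr=4 reg=3
step 6: T1 LOAD ⇒ load; ctr=4 reg=4
step 7: T0 CAS ⇒ retry; ctr=4 reg=3
step 8: T0 LOAD ⇒ load; ctr=4 reg=4
step 9: T1 CAS ⇒ ok; ctr=5 reg=4
step 10: T1 LOAD ⇒ load; ctr=5 reg=5
step 11: T1 CAS ⇒ ok; ctr=6 reg=5
step 12: T0 CAS ⇒ retry; ctr=6 reg=4
step 13: T1 LOAD ⇒ load; ctr=6 reg=6
step 14: T1 CAS ⇒ ok; ctr=7 reg=6
Log disagrees first at step 9.

step = 9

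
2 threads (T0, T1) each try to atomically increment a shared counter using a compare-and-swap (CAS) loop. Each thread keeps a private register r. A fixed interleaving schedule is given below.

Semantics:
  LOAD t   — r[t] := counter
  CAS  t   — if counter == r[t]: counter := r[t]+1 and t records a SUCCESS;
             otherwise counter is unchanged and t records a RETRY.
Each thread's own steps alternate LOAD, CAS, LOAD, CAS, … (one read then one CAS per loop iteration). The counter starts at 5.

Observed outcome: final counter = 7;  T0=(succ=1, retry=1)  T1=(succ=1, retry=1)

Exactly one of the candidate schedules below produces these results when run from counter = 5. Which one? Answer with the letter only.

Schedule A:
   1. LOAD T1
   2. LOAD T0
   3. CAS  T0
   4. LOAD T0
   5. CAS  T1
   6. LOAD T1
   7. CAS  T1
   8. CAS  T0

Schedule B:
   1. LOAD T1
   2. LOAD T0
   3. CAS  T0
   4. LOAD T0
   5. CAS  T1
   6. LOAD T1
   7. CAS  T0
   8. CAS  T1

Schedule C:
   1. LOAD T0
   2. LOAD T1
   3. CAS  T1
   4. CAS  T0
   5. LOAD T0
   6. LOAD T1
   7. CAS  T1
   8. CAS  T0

Run A:
   1) LOAD T1:  M=5  r_T1=5
   2) LOAD T0:  M=5  r_T0=5
   3) CAS  T0:  M=6  r_T0=5 ✓
   4) LOAD T0:  M=6  r_T0=6
   5) CAS  T1:  M=6  r_T1=5 ✗
   6) LOAD T1:  M=6  r_T1=6
   7) CAS  T1:  M=7  r_T1=6 ✓
   8) CAS  T0:  M=7  r_T0=6 ✗

A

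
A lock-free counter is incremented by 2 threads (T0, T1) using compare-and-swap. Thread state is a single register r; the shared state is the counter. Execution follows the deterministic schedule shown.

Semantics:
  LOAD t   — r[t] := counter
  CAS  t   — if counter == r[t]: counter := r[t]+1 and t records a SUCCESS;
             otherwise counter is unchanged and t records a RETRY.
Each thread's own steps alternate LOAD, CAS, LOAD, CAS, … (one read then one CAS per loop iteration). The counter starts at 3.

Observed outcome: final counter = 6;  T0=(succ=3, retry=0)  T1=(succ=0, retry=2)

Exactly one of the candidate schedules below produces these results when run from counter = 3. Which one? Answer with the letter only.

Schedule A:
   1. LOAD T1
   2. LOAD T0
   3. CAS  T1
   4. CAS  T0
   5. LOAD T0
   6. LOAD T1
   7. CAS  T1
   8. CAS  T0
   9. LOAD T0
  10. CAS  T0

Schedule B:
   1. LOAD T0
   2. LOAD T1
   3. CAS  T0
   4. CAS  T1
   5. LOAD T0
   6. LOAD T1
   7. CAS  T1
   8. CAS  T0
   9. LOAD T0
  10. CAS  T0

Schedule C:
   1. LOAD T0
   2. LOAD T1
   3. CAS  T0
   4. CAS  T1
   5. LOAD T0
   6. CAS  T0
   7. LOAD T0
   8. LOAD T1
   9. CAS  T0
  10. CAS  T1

Tracing schedule C:
step 1: T0 LOAD ⇒ load; ctr=3 reg=3
step 2: T1 LOAD ⇒ load; ctr=3 reg=3
step 3: T0 CAS ⇒ ok; ctr=4 reg=3
step 4: T1 CAS ⇒ retry; ctr=4 reg=3
step 5: T0 LOAD ⇒ load; ctr=4 reg=4
step 6: T0 CAS ⇒ ok; ctr=5 reg=4
step 7: T0 LOAD ⇒ load; ctr=5 reg=5
step 8: T1 LOAD ⇒ load; ctr=5 reg=5
step 9: T0 CAS ⇒ ok; ctr=6 reg=5
step 10: T1 CAS ⇒ retry; ctr=6 reg=5

C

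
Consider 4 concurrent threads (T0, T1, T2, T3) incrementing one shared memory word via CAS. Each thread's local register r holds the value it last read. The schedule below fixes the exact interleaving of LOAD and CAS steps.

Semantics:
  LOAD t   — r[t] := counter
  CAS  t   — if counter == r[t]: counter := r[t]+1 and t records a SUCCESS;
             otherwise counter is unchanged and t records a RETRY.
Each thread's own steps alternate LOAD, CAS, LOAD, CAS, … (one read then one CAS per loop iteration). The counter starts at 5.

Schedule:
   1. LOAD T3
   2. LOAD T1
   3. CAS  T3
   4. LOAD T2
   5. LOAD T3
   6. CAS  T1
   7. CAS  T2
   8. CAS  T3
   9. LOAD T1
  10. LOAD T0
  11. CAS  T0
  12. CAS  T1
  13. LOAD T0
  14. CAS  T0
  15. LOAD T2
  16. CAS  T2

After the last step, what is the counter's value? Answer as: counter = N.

counter = 10

1. LOAD T3 → mem=5 r[T3]=5 [LOAD]
2. LOAD T1 → mem=5 r[T1]=5 [LOAD]
3. CAS T3 → mem=6 r[T3]=5 [OK]
4. LOAD T2 → mem=6 r[T2]=6 [LOAD]
5. LOAD T3 → mem=6 r[T3]=6 [LOAD]
6. CAS T1 → mem=6 r[T1]=5 [RETRY]
7. CAS T2 → mem=7 r[T2]=6 [OK]
8. CAS T3 → mem=7 r[T3]=6 [RETRY]
9. LOAD T1 → mem=7 r[T1]=7 [LOAD]
10. LOAD T0 → mem=7 r[T0]=7 [LOAD]
11. CAS T0 → mem=8 r[T0]=7 [OK]
12. CAS T1 → mem=8 r[T1]=7 [RETRY]
13. LOAD T0 → mem=8 r[T0]=8 [LOAD]
14. CAS T0 → mem=9 r[T0]=8 [OK]
15. LOAD T2 → mem=9 r[T2]=9 [LOAD]
16. CAS T2 → mem=10 r[T2]=9 [OK]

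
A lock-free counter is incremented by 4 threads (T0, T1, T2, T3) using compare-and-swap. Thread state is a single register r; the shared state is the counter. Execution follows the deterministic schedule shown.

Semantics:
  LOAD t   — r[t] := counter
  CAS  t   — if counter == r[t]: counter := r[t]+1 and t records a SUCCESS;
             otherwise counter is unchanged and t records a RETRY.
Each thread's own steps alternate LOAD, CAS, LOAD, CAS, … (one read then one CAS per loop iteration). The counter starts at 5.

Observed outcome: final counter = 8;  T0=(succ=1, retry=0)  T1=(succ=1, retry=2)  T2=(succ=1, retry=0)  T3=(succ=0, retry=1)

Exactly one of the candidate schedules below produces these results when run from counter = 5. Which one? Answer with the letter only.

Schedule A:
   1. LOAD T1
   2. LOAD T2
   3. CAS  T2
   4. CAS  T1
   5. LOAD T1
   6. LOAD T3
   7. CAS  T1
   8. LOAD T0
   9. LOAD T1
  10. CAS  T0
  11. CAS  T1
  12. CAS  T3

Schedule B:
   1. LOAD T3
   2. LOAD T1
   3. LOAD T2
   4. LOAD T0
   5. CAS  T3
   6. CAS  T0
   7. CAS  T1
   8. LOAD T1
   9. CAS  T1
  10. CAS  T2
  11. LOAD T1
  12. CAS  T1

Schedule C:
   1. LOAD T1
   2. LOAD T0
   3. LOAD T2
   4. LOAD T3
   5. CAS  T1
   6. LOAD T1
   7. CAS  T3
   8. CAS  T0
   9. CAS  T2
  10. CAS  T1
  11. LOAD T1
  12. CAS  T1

A

Tracing schedule A:
T1 LOAD — after: cnt=5, r=5 — load
T2 LOAD — after: cnt=5, r=5 — load
T2 CAS — after: cnt=6, r=5 — ok
T1 CAS — after: cnt=6, r=5 — retry
T1 LOAD — after: cnt=6, r=6 — load
T3 LOAD — after: cnt=6, r=6 — load
T1 CAS — after: cnt=7, r=6 — ok
T0 LOAD — after: cnt=7, r=7 — load
T1 LOAD — after: cnt=7, r=7 — load
T0 CAS — after: cnt=8, r=7 — ok
T1 CAS — after: cnt=8, r=7 — retry
T3 CAS — after: cnt=8, r=6 — retry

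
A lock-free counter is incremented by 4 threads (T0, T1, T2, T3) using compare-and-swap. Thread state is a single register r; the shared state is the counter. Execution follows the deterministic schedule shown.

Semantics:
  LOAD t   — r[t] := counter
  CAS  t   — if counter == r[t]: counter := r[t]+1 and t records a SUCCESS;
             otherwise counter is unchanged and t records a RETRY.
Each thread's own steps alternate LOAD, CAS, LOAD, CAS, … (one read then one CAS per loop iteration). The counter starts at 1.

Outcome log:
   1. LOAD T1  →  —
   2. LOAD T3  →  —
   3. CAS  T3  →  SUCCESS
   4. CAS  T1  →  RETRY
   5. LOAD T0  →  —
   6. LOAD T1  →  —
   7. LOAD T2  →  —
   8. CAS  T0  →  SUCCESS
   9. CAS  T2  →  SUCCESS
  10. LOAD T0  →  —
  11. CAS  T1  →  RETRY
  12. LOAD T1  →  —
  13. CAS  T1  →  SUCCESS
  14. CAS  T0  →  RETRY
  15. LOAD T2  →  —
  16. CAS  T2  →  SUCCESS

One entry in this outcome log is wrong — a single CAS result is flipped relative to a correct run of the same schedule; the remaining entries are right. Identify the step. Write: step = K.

step = 9

Reference trace:
1. LOAD T1 → mem=1 r[T1]=1 [LOAD]
2. LOAD T3 → mem=1 r[T3]=1 [LOAD]
3. CAS T3 → mem=2 r[T3]=1 [OK]
4. CAS T1 → mem=2 r[T1]=1 [RETRY]
5. LOAD T0 → mem=2 r[T0]=2 [LOAD]
6. LOAD T1 → mem=2 r[T1]=2 [LOAD]
7. LOAD T2 → mem=2 r[T2]=2 [LOAD]
8. CAS T0 → mem=3 r[T0]=2 [OK]
9. CAS T2 → mem=3 r[T2]=2 [RETRY]
10. LOAD T0 → mem=3 r[T0]=3 [LOAD]
11. CAS T1 → mem=3 r[T1]=2 [RETRY]
12. LOAD T1 → mem=3 r[T1]=3 [LOAD]
13. CAS T1 → mem=4 r[T1]=3 [OK]
14. CAS T0 → mem=4 r[T0]=3 [RETRY]
15. LOAD T2 → mem=4 r[T2]=4 [LOAD]
16. CAS T2 → mem=5 r[T2]=4 [OK]
Flip is step 9.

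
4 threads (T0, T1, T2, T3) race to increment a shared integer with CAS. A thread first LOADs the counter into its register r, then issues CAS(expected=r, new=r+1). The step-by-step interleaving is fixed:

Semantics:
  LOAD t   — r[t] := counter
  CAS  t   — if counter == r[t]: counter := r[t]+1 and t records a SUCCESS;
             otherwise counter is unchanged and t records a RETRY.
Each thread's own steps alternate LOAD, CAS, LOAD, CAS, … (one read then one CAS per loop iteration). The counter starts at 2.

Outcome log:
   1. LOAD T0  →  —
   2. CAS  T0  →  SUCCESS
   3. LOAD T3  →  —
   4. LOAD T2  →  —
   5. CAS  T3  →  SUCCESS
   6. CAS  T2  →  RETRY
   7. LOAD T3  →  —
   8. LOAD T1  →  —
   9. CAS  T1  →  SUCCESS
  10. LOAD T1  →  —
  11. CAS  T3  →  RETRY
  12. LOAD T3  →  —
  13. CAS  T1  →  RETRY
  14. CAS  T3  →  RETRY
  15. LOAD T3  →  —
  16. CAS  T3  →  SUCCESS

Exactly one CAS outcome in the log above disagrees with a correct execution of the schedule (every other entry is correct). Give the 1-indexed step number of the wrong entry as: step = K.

Re-executing:
T0 LOAD — after: cnt=2, r=2 — load
T0 CAS — after: cnt=3, r=2 — ok
T3 LOAD — after: cnt=3, r=3 — load
T2 LOAD — after: cnt=3, r=3 — load
T3 CAS — after: cnt=4, r=3 — ok
T2 CAS — after: cnt=4, r=3 — retry
T3 LOAD — after: cnt=4, r=4 — load
T1 LOAD — after: cnt=4, r=4 — load
T1 CAS — after: cnt=5, r=4 — ok
T1 LOAD — after: cnt=5, r=5 — load
T3 CAS — after: cnt=5, r=4 — retry
T3 LOAD — after: cnt=5, r=5 — load
T1 CAS — after: cnt=6, r=5 — ok
T3 CAS — after: cnt=6, r=5 — retry
T3 LOAD — after: cnt=6, r=6 — load
T3 CAS — after: cnt=7, r=6 — ok
Log disagrees first at step 13.

step = 13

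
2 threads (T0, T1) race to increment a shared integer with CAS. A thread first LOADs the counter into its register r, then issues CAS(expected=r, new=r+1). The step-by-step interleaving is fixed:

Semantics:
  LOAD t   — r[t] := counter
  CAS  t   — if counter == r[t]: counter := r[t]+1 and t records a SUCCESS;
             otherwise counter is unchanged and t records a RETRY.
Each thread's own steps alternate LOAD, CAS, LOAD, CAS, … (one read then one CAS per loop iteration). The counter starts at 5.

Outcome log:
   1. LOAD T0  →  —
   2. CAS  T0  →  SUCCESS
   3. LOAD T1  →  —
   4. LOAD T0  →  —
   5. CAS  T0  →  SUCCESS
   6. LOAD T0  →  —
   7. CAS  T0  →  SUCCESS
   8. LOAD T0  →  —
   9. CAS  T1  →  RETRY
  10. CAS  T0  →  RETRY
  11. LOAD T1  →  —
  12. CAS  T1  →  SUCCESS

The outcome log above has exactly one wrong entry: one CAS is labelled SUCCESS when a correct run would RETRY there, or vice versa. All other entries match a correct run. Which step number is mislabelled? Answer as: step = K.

step = 10

Reference trace:
   1) LOAD T0:  M=5  r_T0=5
   2) CAS  T0:  M=6  r_T0=5 ✓
   3) LOAD T1:  M=6  r_T1=6
   4) LOAD T0:  M=6  r_T0=6
   5) CAS  T0:  M=7  r_T0=6 ✓
   6) LOAD T0:  M=7  r_T0=7
   7) CAS  T0:  M=8  r_T0=7 ✓
   8) LOAD T0:  M=8  r_T0=8
   9) CAS  T1:  M=8  r_T1=6 ✗
  10) CAS  T0:  M=9  r_T0=8 ✓
  11) LOAD T1:  M=9  r_T1=9
  12) CAS  T1:  M=10  r_T1=9 ✓
Flip is step 10.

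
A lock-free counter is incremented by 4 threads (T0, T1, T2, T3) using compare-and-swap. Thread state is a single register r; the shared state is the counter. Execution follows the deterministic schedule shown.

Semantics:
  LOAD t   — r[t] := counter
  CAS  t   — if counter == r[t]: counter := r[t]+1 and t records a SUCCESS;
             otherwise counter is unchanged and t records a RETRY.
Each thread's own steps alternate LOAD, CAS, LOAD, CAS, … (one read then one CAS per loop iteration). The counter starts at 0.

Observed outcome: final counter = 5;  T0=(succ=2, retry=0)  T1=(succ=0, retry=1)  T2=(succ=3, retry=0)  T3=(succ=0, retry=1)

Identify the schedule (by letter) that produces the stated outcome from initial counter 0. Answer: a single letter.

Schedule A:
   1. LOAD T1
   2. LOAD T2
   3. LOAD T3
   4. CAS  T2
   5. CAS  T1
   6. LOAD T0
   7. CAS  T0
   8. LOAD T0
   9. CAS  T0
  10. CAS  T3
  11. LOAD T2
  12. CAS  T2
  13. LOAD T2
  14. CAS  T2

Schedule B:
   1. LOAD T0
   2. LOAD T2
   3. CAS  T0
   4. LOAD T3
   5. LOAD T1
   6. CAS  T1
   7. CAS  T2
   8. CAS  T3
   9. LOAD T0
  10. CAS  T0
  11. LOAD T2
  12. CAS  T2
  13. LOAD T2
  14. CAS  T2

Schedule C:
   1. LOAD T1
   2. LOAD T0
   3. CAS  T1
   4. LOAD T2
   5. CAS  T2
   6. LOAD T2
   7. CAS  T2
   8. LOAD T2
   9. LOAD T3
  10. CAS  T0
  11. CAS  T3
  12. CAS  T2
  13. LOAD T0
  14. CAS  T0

A

Simulating candidate A:
1. LOAD T1 → mem=0 r[T1]=0 [LOAD]
2. LOAD T2 → mem=0 r[T2]=0 [LOAD]
3. LOAD T3 → mem=0 r[T3]=0 [LOAD]
4. CAS T2 → mem=1 r[T2]=0 [OK]
5. CAS T1 → mem=1 r[T1]=0 [RETRY]
6. LOAD T0 → mem=1 r[T0]=1 [LOAD]
7. CAS T0 → mem=2 r[T0]=1 [OK]
8. LOAD T0 → mem=2 r[T0]=2 [LOAD]
9. CAS T0 → mem=3 r[T0]=2 [OK]
10. CAS T3 → mem=3 r[T3]=0 [RETRY]
11. LOAD T2 → mem=3 r[T2]=3 [LOAD]
12. CAS T2 → mem=4 r[T2]=3 [OK]
13. LOAD T2 → mem=4 r[T2]=4 [LOAD]
14. CAS T2 → mem=5 r[T2]=4 [OK]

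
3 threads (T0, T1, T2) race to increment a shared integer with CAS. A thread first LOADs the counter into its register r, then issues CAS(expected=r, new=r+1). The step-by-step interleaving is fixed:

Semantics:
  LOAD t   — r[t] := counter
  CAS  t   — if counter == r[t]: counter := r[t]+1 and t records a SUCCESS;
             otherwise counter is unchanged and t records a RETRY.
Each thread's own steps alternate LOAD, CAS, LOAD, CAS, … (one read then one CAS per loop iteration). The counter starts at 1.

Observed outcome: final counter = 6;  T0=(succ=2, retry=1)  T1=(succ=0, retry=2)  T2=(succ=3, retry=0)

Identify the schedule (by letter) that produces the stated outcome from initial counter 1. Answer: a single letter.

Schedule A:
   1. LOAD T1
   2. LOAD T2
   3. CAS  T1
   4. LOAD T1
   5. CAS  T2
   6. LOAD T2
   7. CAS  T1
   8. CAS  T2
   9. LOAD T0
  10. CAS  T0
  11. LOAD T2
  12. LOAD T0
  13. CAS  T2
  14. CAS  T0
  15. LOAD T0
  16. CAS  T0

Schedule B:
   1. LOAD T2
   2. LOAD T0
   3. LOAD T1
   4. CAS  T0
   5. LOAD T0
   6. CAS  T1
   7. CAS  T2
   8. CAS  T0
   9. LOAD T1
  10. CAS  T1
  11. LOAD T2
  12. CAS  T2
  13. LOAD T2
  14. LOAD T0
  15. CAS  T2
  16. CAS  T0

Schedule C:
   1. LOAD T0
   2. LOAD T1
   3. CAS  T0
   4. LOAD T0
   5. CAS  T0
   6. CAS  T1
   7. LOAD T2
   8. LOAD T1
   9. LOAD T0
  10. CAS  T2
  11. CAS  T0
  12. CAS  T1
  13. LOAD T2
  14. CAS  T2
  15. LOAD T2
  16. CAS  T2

C

Simulating candidate C:
1. LOAD T0 → mem=1 r[T0]=1 [LOAD]
2. LOAD T1 → mem=1 r[T1]=1 [LOAD]
3. CAS T0 → mem=2 r[T0]=1 [OK]
4. LOAD T0 → mem=2 r[T0]=2 [LOAD]
5. CAS T0 → mem=3 r[T0]=2 [OK]
6. CAS T1 → mem=3 r[T1]=1 [RETRY]
7. LOAD T2 → mem=3 r[T2]=3 [LOAD]
8. LOAD T1 → mem=3 r[T1]=3 [LOAD]
9. LOAD T0 → mem=3 r[T0]=3 [LOAD]
10. CAS T2 → mem=4 r[T2]=3 [OK]
11. CAS T0 → mem=4 r[T0]=3 [RETRY]
12. CAS T1 → mem=4 r[T1]=3 [RETRY]
13. LOAD T2 → mem=4 r[T2]=4 [LOAD]
14. CAS T2 → mem=5 r[T2]=4 [OK]
15. LOAD T2 → mem=5 r[T2]=5 [LOAD]
16. CAS T2 → mem=6 r[T2]=5 [OK]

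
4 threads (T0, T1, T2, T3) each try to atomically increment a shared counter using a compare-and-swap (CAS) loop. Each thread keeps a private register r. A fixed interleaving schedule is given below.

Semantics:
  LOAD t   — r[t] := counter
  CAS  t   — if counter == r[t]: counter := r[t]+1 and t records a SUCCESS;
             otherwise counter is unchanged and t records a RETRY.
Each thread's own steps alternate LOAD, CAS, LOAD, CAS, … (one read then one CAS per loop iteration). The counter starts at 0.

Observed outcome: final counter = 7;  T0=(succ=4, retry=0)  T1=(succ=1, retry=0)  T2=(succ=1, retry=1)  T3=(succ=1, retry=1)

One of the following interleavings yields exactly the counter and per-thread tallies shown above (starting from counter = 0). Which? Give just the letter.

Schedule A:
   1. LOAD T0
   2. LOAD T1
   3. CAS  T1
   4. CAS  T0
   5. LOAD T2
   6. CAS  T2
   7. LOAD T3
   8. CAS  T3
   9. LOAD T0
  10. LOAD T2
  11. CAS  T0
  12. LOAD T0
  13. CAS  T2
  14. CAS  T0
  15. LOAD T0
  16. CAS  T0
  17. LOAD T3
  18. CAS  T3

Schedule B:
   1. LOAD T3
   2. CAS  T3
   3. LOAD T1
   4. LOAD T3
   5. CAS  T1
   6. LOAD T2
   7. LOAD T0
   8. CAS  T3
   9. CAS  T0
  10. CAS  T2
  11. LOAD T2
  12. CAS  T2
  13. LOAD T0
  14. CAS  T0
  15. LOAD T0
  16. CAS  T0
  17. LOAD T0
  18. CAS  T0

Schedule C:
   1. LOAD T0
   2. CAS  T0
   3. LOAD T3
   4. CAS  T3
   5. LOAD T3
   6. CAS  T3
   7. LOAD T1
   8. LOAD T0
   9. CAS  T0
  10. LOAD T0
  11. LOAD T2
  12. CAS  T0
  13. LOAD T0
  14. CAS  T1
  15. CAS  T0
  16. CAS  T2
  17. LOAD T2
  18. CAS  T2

Simulating candidate B:
#1 T3 reads 0
#2 T3 CAS(0→1) writes; counter now 1
#3 T1 reads 1
#4 T3 reads 1
#5 T1 CAS(1→2) writes; counter now 2
#6 T2 reads 2
#7 T0 reads 2
#8 T3 CAS(1→2) fails; counter now 2
#9 T0 CAS(2→3) writes; counter now 3
#10 T2 CAS(2→3) fails; counter now 3
#11 T2 reads 3
#12 T2 CAS(3→4) writes; counter now 4
#13 T0 reads 4
#14 T0 CAS(4→5) writes; counter now 5
#15 T0 reads 5
#16 T0 CAS(5→6) writes; counter now 6
#17 T0 reads 6
#18 T0 CAS(6→7) writes; counter now 7

B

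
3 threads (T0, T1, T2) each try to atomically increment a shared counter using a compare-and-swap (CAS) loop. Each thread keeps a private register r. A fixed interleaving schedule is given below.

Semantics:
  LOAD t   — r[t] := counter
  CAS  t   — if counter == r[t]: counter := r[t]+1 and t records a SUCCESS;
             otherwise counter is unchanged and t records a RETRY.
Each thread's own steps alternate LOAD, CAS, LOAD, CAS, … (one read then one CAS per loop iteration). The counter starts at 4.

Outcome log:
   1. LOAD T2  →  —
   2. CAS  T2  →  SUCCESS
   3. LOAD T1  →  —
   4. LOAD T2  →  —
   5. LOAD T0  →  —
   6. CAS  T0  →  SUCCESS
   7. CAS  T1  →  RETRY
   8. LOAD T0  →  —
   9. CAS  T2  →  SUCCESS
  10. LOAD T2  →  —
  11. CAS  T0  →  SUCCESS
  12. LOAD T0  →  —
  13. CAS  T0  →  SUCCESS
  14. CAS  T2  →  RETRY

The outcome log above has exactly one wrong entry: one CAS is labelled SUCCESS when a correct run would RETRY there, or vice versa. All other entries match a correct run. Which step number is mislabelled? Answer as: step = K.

step = 9

Re-executing:
T2 LOAD — after: cnt=4, r=4 — load
T2 CAS — after: cnt=5, r=4 — ok
T1 LOAD — after: cnt=5, r=5 — load
T2 LOAD — after: cnt=5, r=5 — load
T0 LOAD — after: cnt=5, r=5 — load
T0 CAS — after: cnt=6, r=5 — ok
T1 CAS — after: cnt=6, r=5 — retry
T0 LOAD — after: cnt=6, r=6 — load
T2 CAS — after: cnt=6, r=5 — retry
T2 LOAD — after: cnt=6, r=6 — load
T0 CAS — after: cnt=7, r=6 — ok
T0 LOAD — after: cnt=7, r=7 — load
T0 CAS — after: cnt=8, r=7 — ok
T2 CAS — after: cnt=8, r=6 — retry
Flip is step 9.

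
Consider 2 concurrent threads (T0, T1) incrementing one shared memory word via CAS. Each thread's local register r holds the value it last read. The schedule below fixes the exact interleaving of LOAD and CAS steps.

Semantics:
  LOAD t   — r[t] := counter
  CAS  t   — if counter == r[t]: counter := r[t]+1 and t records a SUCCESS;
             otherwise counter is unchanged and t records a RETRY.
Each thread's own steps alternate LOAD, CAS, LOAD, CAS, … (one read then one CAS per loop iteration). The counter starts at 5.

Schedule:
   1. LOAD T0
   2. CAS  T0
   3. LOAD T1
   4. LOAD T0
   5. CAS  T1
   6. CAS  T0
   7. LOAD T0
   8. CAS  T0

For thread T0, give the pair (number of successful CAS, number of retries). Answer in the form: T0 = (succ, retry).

T0 = (2, 1)

#1 T0 reads 5
#2 T0 CAS(5→6) writes; counter now 6
#3 T1 reads 6
#4 T0 reads 6
#5 T1 CAS(6→7) writes; counter now 7
#6 T0 CAS(6→7) fails; counter now 7
#7 T0 reads 7
#8 T0 CAS(7→8) writes; counter now 8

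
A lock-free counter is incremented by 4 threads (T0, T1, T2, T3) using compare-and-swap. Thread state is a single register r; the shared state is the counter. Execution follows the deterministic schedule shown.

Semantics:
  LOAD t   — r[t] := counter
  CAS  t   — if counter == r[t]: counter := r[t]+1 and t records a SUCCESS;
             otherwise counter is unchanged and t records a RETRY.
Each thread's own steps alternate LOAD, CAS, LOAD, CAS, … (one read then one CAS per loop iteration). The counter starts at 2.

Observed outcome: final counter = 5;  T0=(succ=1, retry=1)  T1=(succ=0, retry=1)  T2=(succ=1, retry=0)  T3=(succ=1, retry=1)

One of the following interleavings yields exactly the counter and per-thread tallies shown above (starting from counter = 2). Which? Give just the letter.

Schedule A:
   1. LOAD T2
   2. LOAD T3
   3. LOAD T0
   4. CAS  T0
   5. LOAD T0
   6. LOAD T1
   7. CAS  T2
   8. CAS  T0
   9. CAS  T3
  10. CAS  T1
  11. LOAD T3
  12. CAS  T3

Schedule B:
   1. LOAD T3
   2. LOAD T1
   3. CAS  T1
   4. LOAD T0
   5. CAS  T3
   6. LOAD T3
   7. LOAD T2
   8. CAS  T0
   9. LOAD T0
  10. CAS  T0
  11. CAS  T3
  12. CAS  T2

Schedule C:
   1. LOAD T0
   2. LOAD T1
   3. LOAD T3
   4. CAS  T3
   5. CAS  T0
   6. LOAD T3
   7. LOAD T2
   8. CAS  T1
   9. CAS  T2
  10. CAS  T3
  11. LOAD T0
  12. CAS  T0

Run C:
#1 T0 reads 2
#2 T1 reads 2
#3 T3 reads 2
#4 T3 CAS(2→3) writes; counter now 3
#5 T0 CAS(2→3) fails; counter now 3
#6 T3 reads 3
#7 T2 reads 3
#8 T1 CAS(2→3) fails; counter now 3
#9 T2 CAS(3→4) writes; counter now 4
#10 T3 CAS(3→4) fails; counter now 4
#11 T0 reads 4
#12 T0 CAS(4→5) writes; counter now 5

C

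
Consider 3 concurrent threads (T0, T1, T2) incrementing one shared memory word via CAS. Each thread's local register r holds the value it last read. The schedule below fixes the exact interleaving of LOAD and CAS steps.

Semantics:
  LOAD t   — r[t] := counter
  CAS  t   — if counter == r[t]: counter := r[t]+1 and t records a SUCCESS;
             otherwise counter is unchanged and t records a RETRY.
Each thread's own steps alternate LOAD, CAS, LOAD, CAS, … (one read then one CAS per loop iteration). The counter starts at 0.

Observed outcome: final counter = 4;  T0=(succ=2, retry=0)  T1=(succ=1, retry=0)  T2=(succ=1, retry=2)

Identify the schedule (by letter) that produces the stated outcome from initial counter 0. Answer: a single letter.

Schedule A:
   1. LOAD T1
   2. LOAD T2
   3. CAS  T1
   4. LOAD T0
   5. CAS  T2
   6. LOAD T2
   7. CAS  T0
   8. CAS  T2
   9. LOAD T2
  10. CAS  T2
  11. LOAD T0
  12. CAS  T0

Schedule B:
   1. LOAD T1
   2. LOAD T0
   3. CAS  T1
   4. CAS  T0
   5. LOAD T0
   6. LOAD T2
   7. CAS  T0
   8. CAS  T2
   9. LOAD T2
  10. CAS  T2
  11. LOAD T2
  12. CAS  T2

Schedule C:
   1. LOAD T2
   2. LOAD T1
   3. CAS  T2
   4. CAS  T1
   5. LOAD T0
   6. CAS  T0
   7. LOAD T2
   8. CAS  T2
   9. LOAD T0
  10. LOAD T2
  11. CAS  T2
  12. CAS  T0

A

Run A:
step 1: T1 LOAD ⇒ load; ctr=0 reg=0
step 2: T2 LOAD ⇒ load; ctr=0 reg=0
step 3: T1 CAS ⇒ ok; ctr=1 reg=0
step 4: T0 LOAD ⇒ load; ctr=1 reg=1
step 5: T2 CAS ⇒ retry; ctr=1 reg=0
step 6: T2 LOAD ⇒ load; ctr=1 reg=1
step 7: T0 CAS ⇒ ok; ctr=2 reg=1
step 8: T2 CAS ⇒ retry; ctr=2 reg=1
step 9: T2 LOAD ⇒ load; ctr=2 reg=2
step 10: T2 CAS ⇒ ok; ctr=3 reg=2
step 11: T0 LOAD ⇒ load; ctr=3 reg=3
step 12: T0 CAS ⇒ ok; ctr=4 reg=3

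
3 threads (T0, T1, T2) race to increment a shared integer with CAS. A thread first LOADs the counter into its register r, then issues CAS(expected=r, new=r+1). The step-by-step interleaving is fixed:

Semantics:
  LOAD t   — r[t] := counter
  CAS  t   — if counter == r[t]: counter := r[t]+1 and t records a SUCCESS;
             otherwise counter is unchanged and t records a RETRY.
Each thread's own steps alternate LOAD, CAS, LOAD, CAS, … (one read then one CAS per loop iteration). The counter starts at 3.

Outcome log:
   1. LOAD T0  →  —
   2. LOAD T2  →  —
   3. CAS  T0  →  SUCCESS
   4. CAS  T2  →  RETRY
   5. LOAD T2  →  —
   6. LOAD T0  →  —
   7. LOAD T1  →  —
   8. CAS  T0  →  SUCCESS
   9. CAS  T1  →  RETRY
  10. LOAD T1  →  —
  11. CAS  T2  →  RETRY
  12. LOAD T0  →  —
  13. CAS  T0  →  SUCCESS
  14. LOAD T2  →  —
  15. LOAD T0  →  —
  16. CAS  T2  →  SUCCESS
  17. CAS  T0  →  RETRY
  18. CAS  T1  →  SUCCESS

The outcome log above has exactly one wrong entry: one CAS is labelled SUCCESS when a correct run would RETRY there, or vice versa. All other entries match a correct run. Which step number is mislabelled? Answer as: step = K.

step = 18

Re-executing:
1. LOAD T0 → mem=3 r[T0]=3 [LOAD]
2. LOAD T2 → mem=3 r[T2]=3 [LOAD]
3. CAS T0 → mem=4 r[T0]=3 [OK]
4. CAS T2 → mem=4 r[T2]=3 [RETRY]
5. LOAD T2 → mem=4 r[T2]=4 [LOAD]
6. LOAD T0 → mem=4 r[T0]=4 [LOAD]
7. LOAD T1 → mem=4 r[T1]=4 [LOAD]
8. CAS T0 → mem=5 r[T0]=4 [OK]
9. CAS T1 → mem=5 r[T1]=4 [RETRY]
10. LOAD T1 → mem=5 r[T1]=5 [LOAD]
11. CAS T2 → mem=5 r[T2]=4 [RETRY]
12. LOAD T0 → mem=5 r[T0]=5 [LOAD]
13. CAS T0 → mem=6 r[T0]=5 [OK]
14. LOAD T2 → mem=6 r[T2]=6 [LOAD]
15. LOAD T0 → mem=6 r[T0]=6 [LOAD]
16. CAS T2 → mem=7 r[T2]=6 [OK]
17. CAS T0 → mem=7 r[T0]=6 [RETRY]
18. CAS T1 → mem=7 r[T1]=5 [RETRY]
Flip is step 18.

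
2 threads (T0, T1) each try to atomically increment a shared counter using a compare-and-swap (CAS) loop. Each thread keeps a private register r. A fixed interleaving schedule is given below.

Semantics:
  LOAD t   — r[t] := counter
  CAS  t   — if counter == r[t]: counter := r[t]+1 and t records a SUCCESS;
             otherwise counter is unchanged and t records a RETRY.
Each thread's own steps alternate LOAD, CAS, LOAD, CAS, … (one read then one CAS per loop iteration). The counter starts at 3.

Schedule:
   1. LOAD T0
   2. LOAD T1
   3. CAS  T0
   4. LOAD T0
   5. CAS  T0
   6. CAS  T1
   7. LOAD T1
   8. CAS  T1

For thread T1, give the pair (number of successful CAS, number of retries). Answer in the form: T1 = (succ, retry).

[1] T0.load  rd  (counter 3, T0.r 3)
[2] T1.load  rd  (counter 3, T1.r 3)
[3] T0.cas  hit  (counter 4, T0.r 3)
[4] T0.load  rd  (counter 4, T0.r 4)
[5] T0.cas  hit  (counter 5, T0.r 4)
[6] T1.cas  miss  (counter 5, T1.r 3)
[7] T1.load  rd  (counter 5, T1.r 5)
[8] T1.cas  hit  (counter 6, T1.r 5)

T1 = (1, 1)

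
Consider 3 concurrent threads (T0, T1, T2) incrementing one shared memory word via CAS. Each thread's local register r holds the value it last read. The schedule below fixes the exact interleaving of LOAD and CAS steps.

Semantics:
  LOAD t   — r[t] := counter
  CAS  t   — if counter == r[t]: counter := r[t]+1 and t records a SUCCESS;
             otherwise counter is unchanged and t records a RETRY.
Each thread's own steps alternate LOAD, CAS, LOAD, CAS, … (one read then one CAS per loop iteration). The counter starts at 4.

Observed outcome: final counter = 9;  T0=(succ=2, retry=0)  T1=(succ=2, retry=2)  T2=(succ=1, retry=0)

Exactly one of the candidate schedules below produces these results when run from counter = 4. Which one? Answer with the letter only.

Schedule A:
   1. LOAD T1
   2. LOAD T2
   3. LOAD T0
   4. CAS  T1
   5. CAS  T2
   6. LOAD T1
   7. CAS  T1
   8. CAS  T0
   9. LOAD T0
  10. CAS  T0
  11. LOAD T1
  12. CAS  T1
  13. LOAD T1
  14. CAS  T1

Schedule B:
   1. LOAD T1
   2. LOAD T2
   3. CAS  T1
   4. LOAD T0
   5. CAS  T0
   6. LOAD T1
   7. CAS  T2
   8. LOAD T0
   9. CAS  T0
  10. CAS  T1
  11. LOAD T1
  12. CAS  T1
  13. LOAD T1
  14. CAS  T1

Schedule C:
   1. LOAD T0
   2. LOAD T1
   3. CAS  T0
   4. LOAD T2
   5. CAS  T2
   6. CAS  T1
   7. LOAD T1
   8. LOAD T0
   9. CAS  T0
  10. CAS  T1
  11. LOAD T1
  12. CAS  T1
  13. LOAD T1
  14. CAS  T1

C

Simulating candidate C:
   1) LOAD T0:  M=4  r_T0=4
   2) LOAD T1:  M=4  r_T1=4
   3) CAS  T0:  M=5  r_T0=4 ✓
   4) LOAD T2:  M=5  r_T2=5
   5) CAS  T2:  M=6  r_T2=5 ✓
   6) CAS  T1:  M=6  r_T1=4 ✗
   7) LOAD T1:  M=6  r_T1=6
   8) LOAD T0:  M=6  r_T0=6
   9) CAS  T0:  M=7  r_T0=6 ✓
  10) CAS  T1:  M=7  r_T1=6 ✗
  11) LOAD T1:  M=7  r_T1=7
  12) CAS  T1:  M=8  r_T1=7 ✓
  13) LOAD T1:  M=8  r_T1=8
  14) CAS  T1:  M=9  r_T1=8 ✓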